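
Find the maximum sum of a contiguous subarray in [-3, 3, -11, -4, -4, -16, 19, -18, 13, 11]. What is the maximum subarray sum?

Using Kadane's algorithm on [-3, 3, -11, -4, -4, -16, 19, -18, 13, 11]:

Scanning through the array:
Position 1 (value 3): max_ending_here = 3, max_so_far = 3
Position 2 (value -11): max_ending_here = -8, max_so_far = 3
Position 3 (value -4): max_ending_here = -4, max_so_far = 3
Position 4 (value -4): max_ending_here = -4, max_so_far = 3
Position 5 (value -16): max_ending_here = -16, max_so_far = 3
Position 6 (value 19): max_ending_here = 19, max_so_far = 19
Position 7 (value -18): max_ending_here = 1, max_so_far = 19
Position 8 (value 13): max_ending_here = 14, max_so_far = 19
Position 9 (value 11): max_ending_here = 25, max_so_far = 25

Maximum subarray: [19, -18, 13, 11]
Maximum sum: 25

The maximum subarray is [19, -18, 13, 11] with sum 25. This subarray runs from index 6 to index 9.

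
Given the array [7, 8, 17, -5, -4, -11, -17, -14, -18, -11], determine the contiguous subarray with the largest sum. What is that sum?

Using Kadane's algorithm on [7, 8, 17, -5, -4, -11, -17, -14, -18, -11]:

Scanning through the array:
Position 1 (value 8): max_ending_here = 15, max_so_far = 15
Position 2 (value 17): max_ending_here = 32, max_so_far = 32
Position 3 (value -5): max_ending_here = 27, max_so_far = 32
Position 4 (value -4): max_ending_here = 23, max_so_far = 32
Position 5 (value -11): max_ending_here = 12, max_so_far = 32
Position 6 (value -17): max_ending_here = -5, max_so_far = 32
Position 7 (value -14): max_ending_here = -14, max_so_far = 32
Position 8 (value -18): max_ending_here = -18, max_so_far = 32
Position 9 (value -11): max_ending_here = -11, max_so_far = 32

Maximum subarray: [7, 8, 17]
Maximum sum: 32

The maximum subarray is [7, 8, 17] with sum 32. This subarray runs from index 0 to index 2.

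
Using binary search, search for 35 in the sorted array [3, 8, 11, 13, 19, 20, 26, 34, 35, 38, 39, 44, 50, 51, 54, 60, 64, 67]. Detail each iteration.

Binary search for 35 in [3, 8, 11, 13, 19, 20, 26, 34, 35, 38, 39, 44, 50, 51, 54, 60, 64, 67]:

lo=0, hi=17, mid=8, arr[mid]=35 -> Found target at index 8!

Binary search finds 35 at index 8 after 1 comparisons. The search repeatedly halves the search space by comparing with the middle element.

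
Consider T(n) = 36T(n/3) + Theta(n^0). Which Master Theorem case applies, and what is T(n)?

Master Theorem for T(n) = 36T(n/3) + O(n^0):

a = 36, b = 3, c = 0
log_b(a) = log_3(36) = 3.2619

Case 1: c = 0 < log_3(36) = 3.2619
T(n) = O(n^(log_3 36))

For T(n) = 36T(n/3) + O(n^0): log_3(36) = 3.2619. This is Case 1 of the Master Theorem (c < log_b(a), work dominated by leaves), giving O(n^(log_3 36)).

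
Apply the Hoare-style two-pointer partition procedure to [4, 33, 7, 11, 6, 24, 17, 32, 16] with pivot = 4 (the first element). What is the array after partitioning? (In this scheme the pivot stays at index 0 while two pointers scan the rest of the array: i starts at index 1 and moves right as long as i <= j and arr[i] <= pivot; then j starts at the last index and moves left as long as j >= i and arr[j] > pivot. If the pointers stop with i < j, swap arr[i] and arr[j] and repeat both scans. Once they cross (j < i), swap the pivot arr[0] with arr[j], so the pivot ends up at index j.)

Hoare-style two-pointer partition with pivot = 4:

Initial array: [4, 33, 7, 11, 6, 24, 17, 32, 16]

Pointers start at i = 1, j = 8.
i ends at 1, j ends at 0: the pointers have crossed (j < i), so scanning stops.

j = 0, so swapping arr[0] with arr[j] leaves the pivot at position 0: [4, 33, 7, 11, 6, 24, 17, 32, 16]
Pivot position: 0

After partitioning with pivot 4, the array becomes [4, 33, 7, 11, 6, 24, 17, 32, 16]. The pivot is placed at index 0. All elements to the left of the pivot are <= 4, and all elements to the right are > 4.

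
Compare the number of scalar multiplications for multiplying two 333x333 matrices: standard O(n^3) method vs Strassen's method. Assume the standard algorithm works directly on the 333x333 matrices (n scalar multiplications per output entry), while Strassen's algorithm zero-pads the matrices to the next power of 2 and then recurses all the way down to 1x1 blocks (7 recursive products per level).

Matrix multiplication for 333x333 matrices:

Strassen's algorithm requires power-of-2 dimensions. Pad 333x333 to 512x512 (next power of 2).

Standard algorithm: 333^3 = 36926037 multiplications
Strassen's algorithm: 7^(log2(512)) = 7^9 = 40353607 multiplications
Difference: 36926037 - 40353607 = -3427570 (Strassen uses MORE here due to padding overhead — for small or just-over-power-of-2 n, padding can outweigh the per-level savings)

Standard: 36926037 multiplications (333^3). Strassen: 40353607 multiplications (7^9, after padding to 512x512). Strassen reduces 8 recursive multiplications to 7 at each level.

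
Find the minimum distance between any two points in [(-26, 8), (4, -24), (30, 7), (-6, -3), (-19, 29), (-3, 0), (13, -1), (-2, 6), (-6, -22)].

Computing all pairwise distances among 9 points:

d((-26, 8), (4, -24)) = 43.8634
d((-26, 8), (30, 7)) = 56.0089
d((-26, 8), (-6, -3)) = 22.8254
d((-26, 8), (-19, 29)) = 22.1359
d((-26, 8), (-3, 0)) = 24.3516
d((-26, 8), (13, -1)) = 40.025
d((-26, 8), (-2, 6)) = 24.0832
d((-26, 8), (-6, -22)) = 36.0555
d((4, -24), (30, 7)) = 40.4599
d((4, -24), (-6, -3)) = 23.2594
d((4, -24), (-19, 29)) = 57.7754
d((4, -24), (-3, 0)) = 25.0
d((4, -24), (13, -1)) = 24.6982
d((4, -24), (-2, 6)) = 30.5941
d((4, -24), (-6, -22)) = 10.198
d((30, 7), (-6, -3)) = 37.3631
d((30, 7), (-19, 29)) = 53.7122
d((30, 7), (-3, 0)) = 33.7343
d((30, 7), (13, -1)) = 18.7883
d((30, 7), (-2, 6)) = 32.0156
d((30, 7), (-6, -22)) = 46.2277
d((-6, -3), (-19, 29)) = 34.5398
d((-6, -3), (-3, 0)) = 4.2426 <-- minimum
d((-6, -3), (13, -1)) = 19.105
d((-6, -3), (-2, 6)) = 9.8489
d((-6, -3), (-6, -22)) = 19.0
d((-19, 29), (-3, 0)) = 33.121
d((-19, 29), (13, -1)) = 43.8634
d((-19, 29), (-2, 6)) = 28.6007
d((-19, 29), (-6, -22)) = 52.6308
d((-3, 0), (13, -1)) = 16.0312
d((-3, 0), (-2, 6)) = 6.0828
d((-3, 0), (-6, -22)) = 22.2036
d((13, -1), (-2, 6)) = 16.5529
d((13, -1), (-6, -22)) = 28.3196
d((-2, 6), (-6, -22)) = 28.2843

Closest pair: (-6, -3) and (-3, 0) with distance 4.2426

The closest pair is (-6, -3) and (-3, 0) with Euclidean distance 4.2426. For 9 points, brute-force pairwise comparison is shown above. For large n, the divide-and-conquer algorithm (sort by x, recurse on halves, check the dividing strip) achieves O(n log n).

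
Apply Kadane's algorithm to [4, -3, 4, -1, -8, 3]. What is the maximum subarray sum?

Using Kadane's algorithm on [4, -3, 4, -1, -8, 3]:

Scanning through the array:
Position 1 (value -3): max_ending_here = 1, max_so_far = 4
Position 2 (value 4): max_ending_here = 5, max_so_far = 5
Position 3 (value -1): max_ending_here = 4, max_so_far = 5
Position 4 (value -8): max_ending_here = -4, max_so_far = 5
Position 5 (value 3): max_ending_here = 3, max_so_far = 5

Maximum subarray: [4, -3, 4]
Maximum sum: 5

The maximum subarray is [4, -3, 4] with sum 5. This subarray runs from index 0 to index 2.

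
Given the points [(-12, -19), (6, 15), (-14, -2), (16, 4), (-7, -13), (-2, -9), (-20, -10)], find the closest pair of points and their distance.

Computing all pairwise distances among 7 points:

d((-12, -19), (6, 15)) = 38.4708
d((-12, -19), (-14, -2)) = 17.1172
d((-12, -19), (16, 4)) = 36.2353
d((-12, -19), (-7, -13)) = 7.8102
d((-12, -19), (-2, -9)) = 14.1421
d((-12, -19), (-20, -10)) = 12.0416
d((6, 15), (-14, -2)) = 26.2488
d((6, 15), (16, 4)) = 14.8661
d((6, 15), (-7, -13)) = 30.8707
d((6, 15), (-2, -9)) = 25.2982
d((6, 15), (-20, -10)) = 36.0694
d((-14, -2), (16, 4)) = 30.5941
d((-14, -2), (-7, -13)) = 13.0384
d((-14, -2), (-2, -9)) = 13.8924
d((-14, -2), (-20, -10)) = 10.0
d((16, 4), (-7, -13)) = 28.6007
d((16, 4), (-2, -9)) = 22.2036
d((16, 4), (-20, -10)) = 38.6264
d((-7, -13), (-2, -9)) = 6.4031 <-- minimum
d((-7, -13), (-20, -10)) = 13.3417
d((-2, -9), (-20, -10)) = 18.0278

Closest pair: (-7, -13) and (-2, -9) with distance 6.4031

The closest pair is (-7, -13) and (-2, -9) with Euclidean distance 6.4031. For 7 points, brute-force pairwise comparison is shown above. For large n, the divide-and-conquer algorithm (sort by x, recurse on halves, check the dividing strip) achieves O(n log n).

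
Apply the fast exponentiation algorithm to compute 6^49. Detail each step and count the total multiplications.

Computing 6^49 by squaring (build up from 6^1; each line after the first costs one multiplication):

6^1 = 6
6^2 = (6^1)^2 = 6^2 = 36
6^3 = 6 * 6^2 = 6 * 36 = 216
6^6 = (6^3)^2 = 216^2 = 46656
6^12 = (6^6)^2 = 46656^2 = 2176782336
6^24 = (6^12)^2 = 2176782336^2 = 4738381338321616896
6^48 = (6^24)^2 = 4738381338321616896^2 = 22452257707354557240087211123792674816
6^49 = 6 * 6^48 = 6 * 22452257707354557240087211123792674816 = 134713546244127343440523266742756048896

Result: 134713546244127343440523266742756048896
Multiplications needed: 7 (7 lines after 6^1)

6^49 = 134713546244127343440523266742756048896. Using exponentiation by squaring, this requires 7 multiplications. The key idea: if the exponent is even, square the half-power; if odd, multiply by the base once.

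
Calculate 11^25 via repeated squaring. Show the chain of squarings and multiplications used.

Computing 11^25 by squaring (build up from 11^1; each line after the first costs one multiplication):

11^1 = 11
11^2 = (11^1)^2 = 11^2 = 121
11^3 = 11 * 11^2 = 11 * 121 = 1331
11^6 = (11^3)^2 = 1331^2 = 1771561
11^12 = (11^6)^2 = 1771561^2 = 3138428376721
11^24 = (11^12)^2 = 3138428376721^2 = 9849732675807611094711841
11^25 = 11 * 11^24 = 11 * 9849732675807611094711841 = 108347059433883722041830251

Result: 108347059433883722041830251
Multiplications needed: 6 (6 lines after 11^1)

11^25 = 108347059433883722041830251. Using exponentiation by squaring, this requires 6 multiplications. The key idea: if the exponent is even, square the half-power; if odd, multiply by the base once.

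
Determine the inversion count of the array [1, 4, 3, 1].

Finding inversions in [1, 4, 3, 1]:

(1, 2): arr[1]=4 > arr[2]=3
(1, 3): arr[1]=4 > arr[3]=1
(2, 3): arr[2]=3 > arr[3]=1

Total inversions: 3

The array has 3 inversion(s): (1,2), (1,3), (2,3). Each pair (i,j) satisfies i < j and arr[i] > arr[j].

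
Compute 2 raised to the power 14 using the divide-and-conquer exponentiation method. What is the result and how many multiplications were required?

Computing 2^14 by squaring (build up from 2^1; each line after the first costs one multiplication):

2^1 = 2
2^2 = (2^1)^2 = 2^2 = 4
2^3 = 2 * 2^2 = 2 * 4 = 8
2^6 = (2^3)^2 = 8^2 = 64
2^7 = 2 * 2^6 = 2 * 64 = 128
2^14 = (2^7)^2 = 128^2 = 16384

Result: 16384
Multiplications needed: 5 (5 lines after 2^1)

2^14 = 16384. Using exponentiation by squaring, this requires 5 multiplications. The key idea: if the exponent is even, square the half-power; if odd, multiply by the base once.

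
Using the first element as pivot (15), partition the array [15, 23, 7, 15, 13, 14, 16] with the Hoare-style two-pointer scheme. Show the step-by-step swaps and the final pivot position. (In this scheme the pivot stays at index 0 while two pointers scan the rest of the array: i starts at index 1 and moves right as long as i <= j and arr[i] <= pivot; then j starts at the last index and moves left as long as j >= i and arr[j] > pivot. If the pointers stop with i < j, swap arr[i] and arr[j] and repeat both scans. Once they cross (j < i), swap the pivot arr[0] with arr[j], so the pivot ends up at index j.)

Hoare-style two-pointer partition with pivot = 15:

Initial array: [15, 23, 7, 15, 13, 14, 16]

Pointers start at i = 1, j = 6.
i stops at index 1 (arr[1]=23 > 15), j stops at index 5 (arr[5]=14 <= 15): swap arr[1] and arr[5], array becomes [15, 14, 7, 15, 13, 23, 16]
i ends at 5, j ends at 4: the pointers have crossed (j < i), so scanning stops.

Swap pivot arr[0] with arr[4] to place pivot at position 4: [13, 14, 7, 15, 15, 23, 16]
Pivot position: 4

After partitioning with pivot 15, the array becomes [13, 14, 7, 15, 15, 23, 16]. The pivot is placed at index 4. All elements to the left of the pivot are <= 15, and all elements to the right are > 15.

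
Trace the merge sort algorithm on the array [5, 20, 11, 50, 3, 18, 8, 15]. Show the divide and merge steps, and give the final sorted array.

Merge sort trace:

Split: [5, 20, 11, 50, 3, 18, 8, 15] -> [5, 20, 11, 50] and [3, 18, 8, 15]
  Split: [5, 20, 11, 50] -> [5, 20] and [11, 50]
    Split: [5, 20] -> [5] and [20]
    Merge: [5] + [20] -> [5, 20]
    Split: [11, 50] -> [11] and [50]
    Merge: [11] + [50] -> [11, 50]
  Merge: [5, 20] + [11, 50] -> [5, 11, 20, 50]
  Split: [3, 18, 8, 15] -> [3, 18] and [8, 15]
    Split: [3, 18] -> [3] and [18]
    Merge: [3] + [18] -> [3, 18]
    Split: [8, 15] -> [8] and [15]
    Merge: [8] + [15] -> [8, 15]
  Merge: [3, 18] + [8, 15] -> [3, 8, 15, 18]
Merge: [5, 11, 20, 50] + [3, 8, 15, 18] -> [3, 5, 8, 11, 15, 18, 20, 50]

Final sorted array: [3, 5, 8, 11, 15, 18, 20, 50]

The merge sort proceeds by recursively splitting the array and merging sorted halves.
After all merges, the sorted array is [3, 5, 8, 11, 15, 18, 20, 50].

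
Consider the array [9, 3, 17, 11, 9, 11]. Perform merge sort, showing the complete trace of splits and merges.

Merge sort trace:

Split: [9, 3, 17, 11, 9, 11] -> [9, 3, 17] and [11, 9, 11]
  Split: [9, 3, 17] -> [9] and [3, 17]
    Split: [3, 17] -> [3] and [17]
    Merge: [3] + [17] -> [3, 17]
  Merge: [9] + [3, 17] -> [3, 9, 17]
  Split: [11, 9, 11] -> [11] and [9, 11]
    Split: [9, 11] -> [9] and [11]
    Merge: [9] + [11] -> [9, 11]
  Merge: [11] + [9, 11] -> [9, 11, 11]
Merge: [3, 9, 17] + [9, 11, 11] -> [3, 9, 9, 11, 11, 17]

Final sorted array: [3, 9, 9, 11, 11, 17]

The merge sort proceeds by recursively splitting the array and merging sorted halves.
After all merges, the sorted array is [3, 9, 9, 11, 11, 17].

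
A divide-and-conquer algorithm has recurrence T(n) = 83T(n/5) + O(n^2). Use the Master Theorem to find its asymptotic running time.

Master Theorem for T(n) = 83T(n/5) + O(n^2):

a = 83, b = 5, c = 2
log_b(a) = log_5(83) = 2.7456

Case 1: c = 2 < log_5(83) = 2.7456
T(n) = O(n^(log_5 83))

For T(n) = 83T(n/5) + O(n^2): log_5(83) = 2.7456. This is Case 1 of the Master Theorem (c < log_b(a), work dominated by leaves), giving O(n^(log_5 83)).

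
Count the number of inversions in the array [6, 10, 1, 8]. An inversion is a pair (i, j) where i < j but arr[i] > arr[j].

Finding inversions in [6, 10, 1, 8]:

(0, 2): arr[0]=6 > arr[2]=1
(1, 2): arr[1]=10 > arr[2]=1
(1, 3): arr[1]=10 > arr[3]=8

Total inversions: 3

The array has 3 inversion(s): (0,2), (1,2), (1,3). Each pair (i,j) satisfies i < j and arr[i] > arr[j].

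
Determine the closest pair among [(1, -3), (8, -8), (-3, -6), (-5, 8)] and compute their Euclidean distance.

Computing all pairwise distances among 4 points:

d((1, -3), (8, -8)) = 8.6023
d((1, -3), (-3, -6)) = 5.0 <-- minimum
d((1, -3), (-5, 8)) = 12.53
d((8, -8), (-3, -6)) = 11.1803
d((8, -8), (-5, 8)) = 20.6155
d((-3, -6), (-5, 8)) = 14.1421

Closest pair: (1, -3) and (-3, -6) with distance 5.0

The closest pair is (1, -3) and (-3, -6) with Euclidean distance 5.0. For 4 points, brute-force pairwise comparison is shown above. For large n, the divide-and-conquer algorithm (sort by x, recurse on halves, check the dividing strip) achieves O(n log n).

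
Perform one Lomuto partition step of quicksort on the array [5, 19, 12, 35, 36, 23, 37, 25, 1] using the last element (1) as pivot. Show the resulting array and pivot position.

Lomuto partition with pivot = 1:

Initial array: [5, 19, 12, 35, 36, 23, 37, 25, 1]

arr[0]=5 > 1: no swap
arr[1]=19 > 1: no swap
arr[2]=12 > 1: no swap
arr[3]=35 > 1: no swap
arr[4]=36 > 1: no swap
arr[5]=23 > 1: no swap
arr[6]=37 > 1: no swap
arr[7]=25 > 1: no swap

Place pivot at position 0: [1, 19, 12, 35, 36, 23, 37, 25, 5]
Pivot position: 0

After partitioning with pivot 1, the array becomes [1, 19, 12, 35, 36, 23, 37, 25, 5]. The pivot is placed at index 0. All elements to the left of the pivot are <= 1, and all elements to the right are > 1.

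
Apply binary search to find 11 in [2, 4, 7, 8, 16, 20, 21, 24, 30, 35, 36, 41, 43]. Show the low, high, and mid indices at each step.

Binary search for 11 in [2, 4, 7, 8, 16, 20, 21, 24, 30, 35, 36, 41, 43]:

lo=0, hi=12, mid=6, arr[mid]=21 -> 21 > 11, search left half
lo=0, hi=5, mid=2, arr[mid]=7 -> 7 < 11, search right half
lo=3, hi=5, mid=4, arr[mid]=16 -> 16 > 11, search left half
lo=3, hi=3, mid=3, arr[mid]=8 -> 8 < 11, search right half
lo=4 > hi=3, target 11 not found

Binary search determines that 11 is not in the array after 4 comparisons. The search space was exhausted without finding the target.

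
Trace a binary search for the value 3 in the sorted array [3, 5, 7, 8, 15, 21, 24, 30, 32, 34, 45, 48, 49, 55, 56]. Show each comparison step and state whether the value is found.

Binary search for 3 in [3, 5, 7, 8, 15, 21, 24, 30, 32, 34, 45, 48, 49, 55, 56]:

lo=0, hi=14, mid=7, arr[mid]=30 -> 30 > 3, search left half
lo=0, hi=6, mid=3, arr[mid]=8 -> 8 > 3, search left half
lo=0, hi=2, mid=1, arr[mid]=5 -> 5 > 3, search left half
lo=0, hi=0, mid=0, arr[mid]=3 -> Found target at index 0!

Binary search finds 3 at index 0 after 4 comparisons. The search repeatedly halves the search space by comparing with the middle element.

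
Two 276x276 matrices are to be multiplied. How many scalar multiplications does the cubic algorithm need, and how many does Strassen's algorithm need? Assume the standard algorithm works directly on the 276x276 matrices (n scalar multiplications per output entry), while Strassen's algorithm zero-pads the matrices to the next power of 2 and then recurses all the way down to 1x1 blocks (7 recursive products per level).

Matrix multiplication for 276x276 matrices:

Strassen's algorithm requires power-of-2 dimensions. Pad 276x276 to 512x512 (next power of 2).

Standard algorithm: 276^3 = 21024576 multiplications
Strassen's algorithm: 7^(log2(512)) = 7^9 = 40353607 multiplications
Difference: 21024576 - 40353607 = -19329031 (Strassen uses MORE here due to padding overhead — for small or just-over-power-of-2 n, padding can outweigh the per-level savings)

Standard: 21024576 multiplications (276^3). Strassen: 40353607 multiplications (7^9, after padding to 512x512). Strassen reduces 8 recursive multiplications to 7 at each level.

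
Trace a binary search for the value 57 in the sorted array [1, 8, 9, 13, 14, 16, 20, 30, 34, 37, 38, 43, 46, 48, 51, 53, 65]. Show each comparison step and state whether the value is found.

Binary search for 57 in [1, 8, 9, 13, 14, 16, 20, 30, 34, 37, 38, 43, 46, 48, 51, 53, 65]:

lo=0, hi=16, mid=8, arr[mid]=34 -> 34 < 57, search right half
lo=9, hi=16, mid=12, arr[mid]=46 -> 46 < 57, search right half
lo=13, hi=16, mid=14, arr[mid]=51 -> 51 < 57, search right half
lo=15, hi=16, mid=15, arr[mid]=53 -> 53 < 57, search right half
lo=16, hi=16, mid=16, arr[mid]=65 -> 65 > 57, search left half
lo=16 > hi=15, target 57 not found

Binary search determines that 57 is not in the array after 5 comparisons. The search space was exhausted without finding the target.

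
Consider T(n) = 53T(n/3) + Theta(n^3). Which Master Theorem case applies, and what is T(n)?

Master Theorem for T(n) = 53T(n/3) + O(n^3):

a = 53, b = 3, c = 3
log_b(a) = log_3(53) = 3.6139

Case 1: c = 3 < log_3(53) = 3.6139
T(n) = O(n^(log_3 53))

For T(n) = 53T(n/3) + O(n^3): log_3(53) = 3.6139. This is Case 1 of the Master Theorem (c < log_b(a), work dominated by leaves), giving O(n^(log_3 53)).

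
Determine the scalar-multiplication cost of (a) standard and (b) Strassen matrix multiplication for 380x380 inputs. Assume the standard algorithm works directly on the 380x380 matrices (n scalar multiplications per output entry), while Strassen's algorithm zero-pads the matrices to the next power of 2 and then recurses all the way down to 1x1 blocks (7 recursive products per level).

Matrix multiplication for 380x380 matrices:

Strassen's algorithm requires power-of-2 dimensions. Pad 380x380 to 512x512 (next power of 2).

Standard algorithm: 380^3 = 54872000 multiplications
Strassen's algorithm: 7^(log2(512)) = 7^9 = 40353607 multiplications
Savings: 54872000 - 40353607 = 14518393 multiplications

Standard: 54872000 multiplications (380^3). Strassen: 40353607 multiplications (7^9, after padding to 512x512). Strassen reduces 8 recursive multiplications to 7 at each level.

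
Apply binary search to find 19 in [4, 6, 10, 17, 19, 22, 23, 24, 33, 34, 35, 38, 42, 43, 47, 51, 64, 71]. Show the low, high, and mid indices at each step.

Binary search for 19 in [4, 6, 10, 17, 19, 22, 23, 24, 33, 34, 35, 38, 42, 43, 47, 51, 64, 71]:

lo=0, hi=17, mid=8, arr[mid]=33 -> 33 > 19, search left half
lo=0, hi=7, mid=3, arr[mid]=17 -> 17 < 19, search right half
lo=4, hi=7, mid=5, arr[mid]=22 -> 22 > 19, search left half
lo=4, hi=4, mid=4, arr[mid]=19 -> Found target at index 4!

Binary search finds 19 at index 4 after 4 comparisons. The search repeatedly halves the search space by comparing with the middle element.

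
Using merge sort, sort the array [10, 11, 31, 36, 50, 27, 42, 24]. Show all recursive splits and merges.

Merge sort trace:

Split: [10, 11, 31, 36, 50, 27, 42, 24] -> [10, 11, 31, 36] and [50, 27, 42, 24]
  Split: [10, 11, 31, 36] -> [10, 11] and [31, 36]
    Split: [10, 11] -> [10] and [11]
    Merge: [10] + [11] -> [10, 11]
    Split: [31, 36] -> [31] and [36]
    Merge: [31] + [36] -> [31, 36]
  Merge: [10, 11] + [31, 36] -> [10, 11, 31, 36]
  Split: [50, 27, 42, 24] -> [50, 27] and [42, 24]
    Split: [50, 27] -> [50] and [27]
    Merge: [50] + [27] -> [27, 50]
    Split: [42, 24] -> [42] and [24]
    Merge: [42] + [24] -> [24, 42]
  Merge: [27, 50] + [24, 42] -> [24, 27, 42, 50]
Merge: [10, 11, 31, 36] + [24, 27, 42, 50] -> [10, 11, 24, 27, 31, 36, 42, 50]

Final sorted array: [10, 11, 24, 27, 31, 36, 42, 50]

The merge sort proceeds by recursively splitting the array and merging sorted halves.
After all merges, the sorted array is [10, 11, 24, 27, 31, 36, 42, 50].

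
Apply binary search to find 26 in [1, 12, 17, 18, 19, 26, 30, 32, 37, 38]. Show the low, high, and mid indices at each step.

Binary search for 26 in [1, 12, 17, 18, 19, 26, 30, 32, 37, 38]:

lo=0, hi=9, mid=4, arr[mid]=19 -> 19 < 26, search right half
lo=5, hi=9, mid=7, arr[mid]=32 -> 32 > 26, search left half
lo=5, hi=6, mid=5, arr[mid]=26 -> Found target at index 5!

Binary search finds 26 at index 5 after 3 comparisons. The search repeatedly halves the search space by comparing with the middle element.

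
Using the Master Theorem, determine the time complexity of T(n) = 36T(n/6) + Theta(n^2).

Master Theorem for T(n) = 36T(n/6) + O(n^2):

a = 36, b = 6, c = 2
log_b(a) = log_6(36) = 2.0000

Case 2: c = 2 = log_6(36) = 2.0000
T(n) = O(n^2 log n) = O(n^2 log n)

For T(n) = 36T(n/6) + O(n^2): log_6(36) = 2.0000. This is Case 2 of the Master Theorem (c = log_b(a), equal work at all levels), giving O(n^2 log n).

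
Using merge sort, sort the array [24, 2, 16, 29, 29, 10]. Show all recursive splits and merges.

Merge sort trace:

Split: [24, 2, 16, 29, 29, 10] -> [24, 2, 16] and [29, 29, 10]
  Split: [24, 2, 16] -> [24] and [2, 16]
    Split: [2, 16] -> [2] and [16]
    Merge: [2] + [16] -> [2, 16]
  Merge: [24] + [2, 16] -> [2, 16, 24]
  Split: [29, 29, 10] -> [29] and [29, 10]
    Split: [29, 10] -> [29] and [10]
    Merge: [29] + [10] -> [10, 29]
  Merge: [29] + [10, 29] -> [10, 29, 29]
Merge: [2, 16, 24] + [10, 29, 29] -> [2, 10, 16, 24, 29, 29]

Final sorted array: [2, 10, 16, 24, 29, 29]

The merge sort proceeds by recursively splitting the array and merging sorted halves.
After all merges, the sorted array is [2, 10, 16, 24, 29, 29].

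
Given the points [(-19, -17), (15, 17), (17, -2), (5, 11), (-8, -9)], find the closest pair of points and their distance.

Computing all pairwise distances among 5 points:

d((-19, -17), (15, 17)) = 48.0833
d((-19, -17), (17, -2)) = 39.0
d((-19, -17), (5, 11)) = 36.8782
d((-19, -17), (-8, -9)) = 13.6015
d((15, 17), (17, -2)) = 19.105
d((15, 17), (5, 11)) = 11.6619 <-- minimum
d((15, 17), (-8, -9)) = 34.7131
d((17, -2), (5, 11)) = 17.6918
d((17, -2), (-8, -9)) = 25.9615
d((5, 11), (-8, -9)) = 23.8537

Closest pair: (15, 17) and (5, 11) with distance 11.6619

The closest pair is (15, 17) and (5, 11) with Euclidean distance 11.6619. For 5 points, brute-force pairwise comparison is shown above. For large n, the divide-and-conquer algorithm (sort by x, recurse on halves, check the dividing strip) achieves O(n log n).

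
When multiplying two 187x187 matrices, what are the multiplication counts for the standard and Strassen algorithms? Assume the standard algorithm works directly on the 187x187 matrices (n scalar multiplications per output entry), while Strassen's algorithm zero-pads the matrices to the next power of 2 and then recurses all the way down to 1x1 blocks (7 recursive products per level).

Matrix multiplication for 187x187 matrices:

Strassen's algorithm requires power-of-2 dimensions. Pad 187x187 to 256x256 (next power of 2).

Standard algorithm: 187^3 = 6539203 multiplications
Strassen's algorithm: 7^(log2(256)) = 7^8 = 5764801 multiplications
Savings: 6539203 - 5764801 = 774402 multiplications

Standard: 6539203 multiplications (187^3). Strassen: 5764801 multiplications (7^8, after padding to 256x256). Strassen reduces 8 recursive multiplications to 7 at each level.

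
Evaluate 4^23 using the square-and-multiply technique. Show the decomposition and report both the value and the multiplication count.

Computing 4^23 by squaring (build up from 4^1; each line after the first costs one multiplication):

4^1 = 4
4^2 = (4^1)^2 = 4^2 = 16
4^4 = (4^2)^2 = 16^2 = 256
4^5 = 4 * 4^4 = 4 * 256 = 1024
4^10 = (4^5)^2 = 1024^2 = 1048576
4^11 = 4 * 4^10 = 4 * 1048576 = 4194304
4^22 = (4^11)^2 = 4194304^2 = 17592186044416
4^23 = 4 * 4^22 = 4 * 17592186044416 = 70368744177664

Result: 70368744177664
Multiplications needed: 7 (7 lines after 4^1)

4^23 = 70368744177664. Using exponentiation by squaring, this requires 7 multiplications. The key idea: if the exponent is even, square the half-power; if odd, multiply by the base once.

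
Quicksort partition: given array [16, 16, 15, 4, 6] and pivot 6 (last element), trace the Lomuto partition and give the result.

Lomuto partition with pivot = 6:

Initial array: [16, 16, 15, 4, 6]

arr[0]=16 > 6: no swap
arr[1]=16 > 6: no swap
arr[2]=15 > 6: no swap
arr[3]=4 <= 6: swap with position 0, array becomes [4, 16, 15, 16, 6]

Place pivot at position 1: [4, 6, 15, 16, 16]
Pivot position: 1

After partitioning with pivot 6, the array becomes [4, 6, 15, 16, 16]. The pivot is placed at index 1. All elements to the left of the pivot are <= 6, and all elements to the right are > 6.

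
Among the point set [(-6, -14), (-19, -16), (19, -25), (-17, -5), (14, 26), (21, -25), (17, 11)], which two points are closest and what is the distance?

Computing all pairwise distances among 7 points:

d((-6, -14), (-19, -16)) = 13.1529
d((-6, -14), (19, -25)) = 27.313
d((-6, -14), (-17, -5)) = 14.2127
d((-6, -14), (14, 26)) = 44.7214
d((-6, -14), (21, -25)) = 29.1548
d((-6, -14), (17, 11)) = 33.9706
d((-19, -16), (19, -25)) = 39.0512
d((-19, -16), (-17, -5)) = 11.1803
d((-19, -16), (14, 26)) = 53.4135
d((-19, -16), (21, -25)) = 41.0
d((-19, -16), (17, 11)) = 45.0
d((19, -25), (-17, -5)) = 41.1825
d((19, -25), (14, 26)) = 51.2445
d((19, -25), (21, -25)) = 2.0 <-- minimum
d((19, -25), (17, 11)) = 36.0555
d((-17, -5), (14, 26)) = 43.8406
d((-17, -5), (21, -25)) = 42.9418
d((-17, -5), (17, 11)) = 37.5766
d((14, 26), (21, -25)) = 51.4782
d((14, 26), (17, 11)) = 15.2971
d((21, -25), (17, 11)) = 36.2215

Closest pair: (19, -25) and (21, -25) with distance 2.0

The closest pair is (19, -25) and (21, -25) with Euclidean distance 2.0. For 7 points, brute-force pairwise comparison is shown above. For large n, the divide-and-conquer algorithm (sort by x, recurse on halves, check the dividing strip) achieves O(n log n).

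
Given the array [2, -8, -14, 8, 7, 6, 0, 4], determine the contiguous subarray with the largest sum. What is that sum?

Using Kadane's algorithm on [2, -8, -14, 8, 7, 6, 0, 4]:

Scanning through the array:
Position 1 (value -8): max_ending_here = -6, max_so_far = 2
Position 2 (value -14): max_ending_here = -14, max_so_far = 2
Position 3 (value 8): max_ending_here = 8, max_so_far = 8
Position 4 (value 7): max_ending_here = 15, max_so_far = 15
Position 5 (value 6): max_ending_here = 21, max_so_far = 21
Position 6 (value 0): max_ending_here = 21, max_so_far = 21
Position 7 (value 4): max_ending_here = 25, max_so_far = 25

Maximum subarray: [8, 7, 6, 0, 4]
Maximum sum: 25

The maximum subarray is [8, 7, 6, 0, 4] with sum 25. This subarray runs from index 3 to index 7.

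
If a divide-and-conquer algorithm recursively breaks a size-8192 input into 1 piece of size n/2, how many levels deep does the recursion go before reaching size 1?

For divide and conquer with division factor 2:

Problem sizes at each level:
Level 0: 8192
Level 1: 4096
Level 2: 2048
Level 3: 1024
Level 4: 512
Level 5: 256
Level 6: 128
Level 7: 64
Level 8: 32
Level 9: 16
Level 10: 8
Level 11: 4
Level 12: 2
Level 13: 1

The root is level 0 and the size-1 base case is level 13 (the tree spans levels 0 through 13, i.e. 14 levels counting the root), so the depth is the number of divisions: log_2(8192) = 13

The recursion tree depth is log_2(8192) = 13. At each level, the problem size is divided by 2, so it takes 13 divisions to reduce to a base case of size 1. The algorithm makes 1 recursive call at each level.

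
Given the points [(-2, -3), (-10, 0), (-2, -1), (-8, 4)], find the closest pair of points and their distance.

Computing all pairwise distances among 4 points:

d((-2, -3), (-10, 0)) = 8.544
d((-2, -3), (-2, -1)) = 2.0 <-- minimum
d((-2, -3), (-8, 4)) = 9.2195
d((-10, 0), (-2, -1)) = 8.0623
d((-10, 0), (-8, 4)) = 4.4721
d((-2, -1), (-8, 4)) = 7.8102

Closest pair: (-2, -3) and (-2, -1) with distance 2.0

The closest pair is (-2, -3) and (-2, -1) with Euclidean distance 2.0. For 4 points, brute-force pairwise comparison is shown above. For large n, the divide-and-conquer algorithm (sort by x, recurse on halves, check the dividing strip) achieves O(n log n).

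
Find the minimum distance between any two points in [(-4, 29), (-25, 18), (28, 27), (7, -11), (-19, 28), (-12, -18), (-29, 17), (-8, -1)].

Computing all pairwise distances among 8 points:

d((-4, 29), (-25, 18)) = 23.7065
d((-4, 29), (28, 27)) = 32.0624
d((-4, 29), (7, -11)) = 41.4849
d((-4, 29), (-19, 28)) = 15.0333
d((-4, 29), (-12, -18)) = 47.676
d((-4, 29), (-29, 17)) = 27.7308
d((-4, 29), (-8, -1)) = 30.2655
d((-25, 18), (28, 27)) = 53.7587
d((-25, 18), (7, -11)) = 43.1856
d((-25, 18), (-19, 28)) = 11.6619
d((-25, 18), (-12, -18)) = 38.2753
d((-25, 18), (-29, 17)) = 4.1231 <-- minimum
d((-25, 18), (-8, -1)) = 25.4951
d((28, 27), (7, -11)) = 43.4166
d((28, 27), (-19, 28)) = 47.0106
d((28, 27), (-12, -18)) = 60.208
d((28, 27), (-29, 17)) = 57.8705
d((28, 27), (-8, -1)) = 45.607
d((7, -11), (-19, 28)) = 46.8722
d((7, -11), (-12, -18)) = 20.2485
d((7, -11), (-29, 17)) = 45.607
d((7, -11), (-8, -1)) = 18.0278
d((-19, 28), (-12, -18)) = 46.5296
d((-19, 28), (-29, 17)) = 14.8661
d((-19, 28), (-8, -1)) = 31.0161
d((-12, -18), (-29, 17)) = 38.9102
d((-12, -18), (-8, -1)) = 17.4642
d((-29, 17), (-8, -1)) = 27.6586

Closest pair: (-25, 18) and (-29, 17) with distance 4.1231

The closest pair is (-25, 18) and (-29, 17) with Euclidean distance 4.1231. For 8 points, brute-force pairwise comparison is shown above. For large n, the divide-and-conquer algorithm (sort by x, recurse on halves, check the dividing strip) achieves O(n log n).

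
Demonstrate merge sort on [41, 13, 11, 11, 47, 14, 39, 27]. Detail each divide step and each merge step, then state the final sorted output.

Merge sort trace:

Split: [41, 13, 11, 11, 47, 14, 39, 27] -> [41, 13, 11, 11] and [47, 14, 39, 27]
  Split: [41, 13, 11, 11] -> [41, 13] and [11, 11]
    Split: [41, 13] -> [41] and [13]
    Merge: [41] + [13] -> [13, 41]
    Split: [11, 11] -> [11] and [11]
    Merge: [11] + [11] -> [11, 11]
  Merge: [13, 41] + [11, 11] -> [11, 11, 13, 41]
  Split: [47, 14, 39, 27] -> [47, 14] and [39, 27]
    Split: [47, 14] -> [47] and [14]
    Merge: [47] + [14] -> [14, 47]
    Split: [39, 27] -> [39] and [27]
    Merge: [39] + [27] -> [27, 39]
  Merge: [14, 47] + [27, 39] -> [14, 27, 39, 47]
Merge: [11, 11, 13, 41] + [14, 27, 39, 47] -> [11, 11, 13, 14, 27, 39, 41, 47]

Final sorted array: [11, 11, 13, 14, 27, 39, 41, 47]

The merge sort proceeds by recursively splitting the array and merging sorted halves.
After all merges, the sorted array is [11, 11, 13, 14, 27, 39, 41, 47].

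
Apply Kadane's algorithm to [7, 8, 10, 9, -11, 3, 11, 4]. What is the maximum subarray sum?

Using Kadane's algorithm on [7, 8, 10, 9, -11, 3, 11, 4]:

Scanning through the array:
Position 1 (value 8): max_ending_here = 15, max_so_far = 15
Position 2 (value 10): max_ending_here = 25, max_so_far = 25
Position 3 (value 9): max_ending_here = 34, max_so_far = 34
Position 4 (value -11): max_ending_here = 23, max_so_far = 34
Position 5 (value 3): max_ending_here = 26, max_so_far = 34
Position 6 (value 11): max_ending_here = 37, max_so_far = 37
Position 7 (value 4): max_ending_here = 41, max_so_far = 41

Maximum subarray: [7, 8, 10, 9, -11, 3, 11, 4]
Maximum sum: 41

The maximum subarray is [7, 8, 10, 9, -11, 3, 11, 4] with sum 41. This subarray runs from index 0 to index 7.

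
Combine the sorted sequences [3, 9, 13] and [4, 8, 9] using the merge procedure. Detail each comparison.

Merging process:

Compare 3 vs 4: take 3 from left. Merged: [3]
Compare 9 vs 4: take 4 from right. Merged: [3, 4]
Compare 9 vs 8: take 8 from right. Merged: [3, 4, 8]
Compare 9 vs 9: take 9 from left. Merged: [3, 4, 8, 9]
Compare 13 vs 9: take 9 from right. Merged: [3, 4, 8, 9, 9]
Append remaining from left: [13]. Merged: [3, 4, 8, 9, 9, 13]

Final merged array: [3, 4, 8, 9, 9, 13]
Total comparisons: 5

The merged array is [3, 4, 8, 9, 9, 13], requiring 5 comparisons. The merge step runs in O(n) time where n is the total number of elements.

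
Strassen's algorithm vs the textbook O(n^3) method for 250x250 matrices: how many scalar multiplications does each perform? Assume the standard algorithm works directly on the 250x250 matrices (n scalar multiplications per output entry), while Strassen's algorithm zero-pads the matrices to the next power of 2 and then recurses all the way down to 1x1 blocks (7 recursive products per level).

Matrix multiplication for 250x250 matrices:

Strassen's algorithm requires power-of-2 dimensions. Pad 250x250 to 256x256 (next power of 2).

Standard algorithm: 250^3 = 15625000 multiplications
Strassen's algorithm: 7^(log2(256)) = 7^8 = 5764801 multiplications
Savings: 15625000 - 5764801 = 9860199 multiplications

Standard: 15625000 multiplications (250^3). Strassen: 5764801 multiplications (7^8, after padding to 256x256). Strassen reduces 8 recursive multiplications to 7 at each level.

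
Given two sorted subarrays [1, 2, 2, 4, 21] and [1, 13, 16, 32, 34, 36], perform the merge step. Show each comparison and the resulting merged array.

Merging process:

Compare 1 vs 1: take 1 from left. Merged: [1]
Compare 2 vs 1: take 1 from right. Merged: [1, 1]
Compare 2 vs 13: take 2 from left. Merged: [1, 1, 2]
Compare 2 vs 13: take 2 from left. Merged: [1, 1, 2, 2]
Compare 4 vs 13: take 4 from left. Merged: [1, 1, 2, 2, 4]
Compare 21 vs 13: take 13 from right. Merged: [1, 1, 2, 2, 4, 13]
Compare 21 vs 16: take 16 from right. Merged: [1, 1, 2, 2, 4, 13, 16]
Compare 21 vs 32: take 21 from left. Merged: [1, 1, 2, 2, 4, 13, 16, 21]
Append remaining from right: [32, 34, 36]. Merged: [1, 1, 2, 2, 4, 13, 16, 21, 32, 34, 36]

Final merged array: [1, 1, 2, 2, 4, 13, 16, 21, 32, 34, 36]
Total comparisons: 8

The merged array is [1, 1, 2, 2, 4, 13, 16, 21, 32, 34, 36], requiring 8 comparisons. The merge step runs in O(n) time where n is the total number of elements.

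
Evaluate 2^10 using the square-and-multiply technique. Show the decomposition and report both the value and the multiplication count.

Computing 2^10 by squaring (build up from 2^1; each line after the first costs one multiplication):

2^1 = 2
2^2 = (2^1)^2 = 2^2 = 4
2^4 = (2^2)^2 = 4^2 = 16
2^5 = 2 * 2^4 = 2 * 16 = 32
2^10 = (2^5)^2 = 32^2 = 1024

Result: 1024
Multiplications needed: 4 (4 lines after 2^1)

2^10 = 1024. Using exponentiation by squaring, this requires 4 multiplications. The key idea: if the exponent is even, square the half-power; if odd, multiply by the base once.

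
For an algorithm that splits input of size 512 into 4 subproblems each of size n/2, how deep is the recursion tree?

For divide and conquer with division factor 2:

Problem sizes at each level:
Level 0: 512
Level 1: 256
Level 2: 128
Level 3: 64
Level 4: 32
Level 5: 16
Level 6: 8
Level 7: 4
Level 8: 2
Level 9: 1

The root is level 0 and the size-1 base case is level 9 (the tree spans levels 0 through 9, i.e. 10 levels counting the root), so the depth is the number of divisions: log_2(512) = 9

The recursion tree depth is log_2(512) = 9. At each level, the problem size is divided by 2, so it takes 9 divisions to reduce to a base case of size 1. The algorithm makes 4 recursive calls at each level.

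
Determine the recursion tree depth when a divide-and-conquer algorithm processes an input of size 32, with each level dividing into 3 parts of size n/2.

For divide and conquer with division factor 2:

Problem sizes at each level:
Level 0: 32
Level 1: 16
Level 2: 8
Level 3: 4
Level 4: 2
Level 5: 1

The root is level 0 and the size-1 base case is level 5 (the tree spans levels 0 through 5, i.e. 6 levels counting the root), so the depth is the number of divisions: log_2(32) = 5

The recursion tree depth is log_2(32) = 5. At each level, the problem size is divided by 2, so it takes 5 divisions to reduce to a base case of size 1. The algorithm makes 3 recursive calls at each level.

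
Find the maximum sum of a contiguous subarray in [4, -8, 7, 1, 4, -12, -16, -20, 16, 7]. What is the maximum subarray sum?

Using Kadane's algorithm on [4, -8, 7, 1, 4, -12, -16, -20, 16, 7]:

Scanning through the array:
Position 1 (value -8): max_ending_here = -4, max_so_far = 4
Position 2 (value 7): max_ending_here = 7, max_so_far = 7
Position 3 (value 1): max_ending_here = 8, max_so_far = 8
Position 4 (value 4): max_ending_here = 12, max_so_far = 12
Position 5 (value -12): max_ending_here = 0, max_so_far = 12
Position 6 (value -16): max_ending_here = -16, max_so_far = 12
Position 7 (value -20): max_ending_here = -20, max_so_far = 12
Position 8 (value 16): max_ending_here = 16, max_so_far = 16
Position 9 (value 7): max_ending_here = 23, max_so_far = 23

Maximum subarray: [16, 7]
Maximum sum: 23

The maximum subarray is [16, 7] with sum 23. This subarray runs from index 8 to index 9.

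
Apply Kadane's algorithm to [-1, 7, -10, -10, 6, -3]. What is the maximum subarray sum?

Using Kadane's algorithm on [-1, 7, -10, -10, 6, -3]:

Scanning through the array:
Position 1 (value 7): max_ending_here = 7, max_so_far = 7
Position 2 (value -10): max_ending_here = -3, max_so_far = 7
Position 3 (value -10): max_ending_here = -10, max_so_far = 7
Position 4 (value 6): max_ending_here = 6, max_so_far = 7
Position 5 (value -3): max_ending_here = 3, max_so_far = 7

Maximum subarray: [7]
Maximum sum: 7

The maximum subarray is [7] with sum 7. This subarray runs from index 1 to index 1.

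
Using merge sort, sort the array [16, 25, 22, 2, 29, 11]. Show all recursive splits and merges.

Merge sort trace:

Split: [16, 25, 22, 2, 29, 11] -> [16, 25, 22] and [2, 29, 11]
  Split: [16, 25, 22] -> [16] and [25, 22]
    Split: [25, 22] -> [25] and [22]
    Merge: [25] + [22] -> [22, 25]
  Merge: [16] + [22, 25] -> [16, 22, 25]
  Split: [2, 29, 11] -> [2] and [29, 11]
    Split: [29, 11] -> [29] and [11]
    Merge: [29] + [11] -> [11, 29]
  Merge: [2] + [11, 29] -> [2, 11, 29]
Merge: [16, 22, 25] + [2, 11, 29] -> [2, 11, 16, 22, 25, 29]

Final sorted array: [2, 11, 16, 22, 25, 29]

The merge sort proceeds by recursively splitting the array and merging sorted halves.
After all merges, the sorted array is [2, 11, 16, 22, 25, 29].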